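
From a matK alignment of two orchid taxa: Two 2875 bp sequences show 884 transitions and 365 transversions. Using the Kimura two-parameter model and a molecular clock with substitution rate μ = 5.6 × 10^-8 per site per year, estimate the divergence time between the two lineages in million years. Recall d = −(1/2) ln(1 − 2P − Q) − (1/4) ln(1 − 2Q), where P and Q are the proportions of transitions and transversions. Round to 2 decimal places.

P = 884/2875 ≈ 0.307478 and Q = 365/2875 ≈ 0.126957.
Under the Kimura two-parameter model, d = −½ ln(1 − 2P − Q) − ¼ ln(1 − 2Q).
1 − 2P − Q = 0.258087, giving −½ ln(0.258087) = 0.677229.
1 − 2Q = 0.746086, giving −¼ ln(0.746086) = 0.073229.
d = 0.677229 + 0.073229 = 0.750458.
Under a molecular clock d = 2μt, so t = d/(2μ) = 0.750458 / (2 × 5.6 × 10^-8) = 6.70 million years.

6.70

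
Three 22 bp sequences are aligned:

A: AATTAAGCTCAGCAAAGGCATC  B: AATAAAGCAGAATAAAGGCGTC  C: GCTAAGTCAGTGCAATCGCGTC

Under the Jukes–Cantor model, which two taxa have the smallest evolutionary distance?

A–B: 6/22 differ, p = 0.273, d = 0.339.
A–C: 11/22 differ, p = 0.500, d = 0.824.
B–C: 9/22 differ, p = 0.409, d = 0.591.
The smallest distance is between A and B.

A and B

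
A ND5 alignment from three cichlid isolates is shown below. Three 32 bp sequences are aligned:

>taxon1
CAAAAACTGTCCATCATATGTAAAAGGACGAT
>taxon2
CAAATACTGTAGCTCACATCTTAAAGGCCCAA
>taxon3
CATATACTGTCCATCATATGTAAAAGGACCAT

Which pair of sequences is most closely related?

taxon1 and taxon3

taxon1–taxon2: 10/32 differ, p = 0.313, d = 0.404.
taxon1–taxon3: 3/32 differ, p = 0.094, d = 0.100.
taxon2–taxon3: 9/32 differ, p = 0.281, d = 0.353.
The smallest distance is between taxon1 and taxon3.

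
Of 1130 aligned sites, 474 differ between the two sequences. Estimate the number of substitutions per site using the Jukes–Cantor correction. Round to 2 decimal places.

0.61

p = 474/1130 ≈ 0.419469.
d = −(3/4) ln(1 − 4p/3) = −0.75 ln(1 − 0.559292) = −0.75 ln(0.440708)
  = −0.75 × (-0.819373) = 0.614530 substitutions/site.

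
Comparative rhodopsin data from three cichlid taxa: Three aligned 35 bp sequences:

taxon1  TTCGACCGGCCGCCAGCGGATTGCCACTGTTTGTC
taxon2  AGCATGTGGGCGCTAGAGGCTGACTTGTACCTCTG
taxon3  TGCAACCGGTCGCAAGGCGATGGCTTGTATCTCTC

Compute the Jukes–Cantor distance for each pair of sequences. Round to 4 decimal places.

taxon1–taxon2: 20/35 sites differ → p ≈ 0.571429, d = −0.75 ln(1 − 0.761905) = 1.076314 ≈ 1.0763.
taxon1–taxon3: 13/35 sites differ → p ≈ 0.371429, d = −0.75 ln(1 − 0.495239) = 0.512753 ≈ 0.5128.
taxon2–taxon3: 12/35 sites differ → p ≈ 0.342857, d = −0.75 ln(1 − 0.457143) = 0.458182 ≈ 0.4582.

d(taxon1,taxon2) = 1.0763, d(taxon1,taxon3) = 0.5128, d(taxon2,taxon3) = 0.4582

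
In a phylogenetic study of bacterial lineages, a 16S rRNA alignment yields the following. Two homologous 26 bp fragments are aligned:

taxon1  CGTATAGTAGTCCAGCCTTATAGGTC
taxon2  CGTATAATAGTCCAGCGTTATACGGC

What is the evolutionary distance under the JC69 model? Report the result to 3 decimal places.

0.172

The sequences differ at 4 of 26 sites (7, 17, 23, 25), so p = 4/26 ≈ 0.153846.
d = −(3/4) ln(1 − 4p/3) = −0.75 ln(1 − 0.205128) = −0.75 ln(0.794872)
  = −0.75 × (-0.229574) = 0.172181 substitutions/site.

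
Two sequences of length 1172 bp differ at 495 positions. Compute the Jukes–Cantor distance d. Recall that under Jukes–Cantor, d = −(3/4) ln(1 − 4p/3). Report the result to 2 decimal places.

0.62

p = 495/1172 ≈ 0.422355.
d = −(3/4) ln(1 − 4p/3) = −0.75 ln(1 − 0.56314) = −0.75 ln(0.43686)
  = −0.75 × (-0.828143) = 0.621107 substitutions/site.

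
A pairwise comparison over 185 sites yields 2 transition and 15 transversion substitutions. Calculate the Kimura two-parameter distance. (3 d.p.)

0.098

P = 2/185 ≈ 0.010811 and Q = 15/185 ≈ 0.081081.
Under the Kimura two-parameter model, d = −½ ln(1 − 2P − Q) − ¼ ln(1 − 2Q).
1 − 2P − Q = 0.897297, giving −½ ln(0.897297) = 0.054184.
1 − 2Q = 0.837838, giving −¼ ln(0.837838) = 0.044233.
d = 0.054184 + 0.044233 = 0.098417.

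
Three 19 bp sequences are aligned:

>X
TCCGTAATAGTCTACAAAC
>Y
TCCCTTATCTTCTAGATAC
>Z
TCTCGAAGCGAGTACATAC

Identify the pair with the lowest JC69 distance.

X and Y

X–Y: 6/19 differ, p = 0.316, d = 0.410.
X–Z: 8/19 differ, p = 0.421, d = 0.618.
Y–Z: 8/19 differ, p = 0.421, d = 0.618.
The smallest distance is between X and Y.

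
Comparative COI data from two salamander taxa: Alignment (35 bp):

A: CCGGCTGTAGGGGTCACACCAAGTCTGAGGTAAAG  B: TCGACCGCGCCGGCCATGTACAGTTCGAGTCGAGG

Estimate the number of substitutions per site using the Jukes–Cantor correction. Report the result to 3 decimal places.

The sequences differ at 19 of 35 sites, so p = 19/35 ≈ 0.542857.
d = −(3/4) ln(1 − 4p/3) = −0.75 ln(1 − 0.723809) = −0.75 ln(0.276191)
  = −0.75 × (-1.286663) = 0.964997 substitutions/site.

0.965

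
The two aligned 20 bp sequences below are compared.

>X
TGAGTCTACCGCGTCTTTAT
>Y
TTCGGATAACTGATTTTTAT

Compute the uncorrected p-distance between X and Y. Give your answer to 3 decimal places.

0.450

The sequences differ at 9 of 20 positions (sites 2, 3, 5, 6, 9, 11, 12, 13, 15).
p = 9/20 = 0.450.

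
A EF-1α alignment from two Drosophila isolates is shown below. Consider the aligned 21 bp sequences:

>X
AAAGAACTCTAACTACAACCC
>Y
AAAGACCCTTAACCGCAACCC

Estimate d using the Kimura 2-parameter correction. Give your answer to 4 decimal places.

0.3048

Of 21 sites, 4 differences are transitions and 1 are transversions, so P = 4/21 ≈ 0.190476 and Q = 1/21 ≈ 0.047619.
Under the Kimura two-parameter model, d = −½ ln(1 − 2P − Q) − ¼ ln(1 − 2Q).
1 − 2P − Q = 0.571429, giving −½ ln(0.571429) = 0.279808.
1 − 2Q = 0.904762, giving −¼ ln(0.904762) = 0.025021.
d = 0.279808 + 0.025021 = 0.304829.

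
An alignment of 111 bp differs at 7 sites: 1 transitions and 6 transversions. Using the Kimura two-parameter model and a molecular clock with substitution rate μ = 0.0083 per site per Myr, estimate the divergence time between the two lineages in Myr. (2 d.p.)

P = 1/111 ≈ 0.009009 and Q = 6/111 ≈ 0.054054.
Under the Kimura two-parameter model, d = −½ ln(1 − 2P − Q) − ¼ ln(1 − 2Q).
1 − 2P − Q = 0.927928, giving −½ ln(0.927928) = 0.037401.
1 − 2Q = 0.891892, giving −¼ ln(0.891892) = 0.028603.
d = 0.037401 + 0.028603 = 0.066004.
Under a molecular clock d = 2μt, so t = d/(2μ) = 0.066004 / (2 × 0.0083) = 3.98 Myr.

3.98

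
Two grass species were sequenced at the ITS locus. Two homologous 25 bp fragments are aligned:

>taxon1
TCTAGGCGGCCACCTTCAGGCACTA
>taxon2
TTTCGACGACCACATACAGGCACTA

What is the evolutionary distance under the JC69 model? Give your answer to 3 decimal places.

The sequences differ at 6 of 25 sites (2, 4, 6, 9, 14, 16), so p = 6/25 = 0.24.
d = −(3/4) ln(1 − 4p/3) = −0.75 ln(1 − 0.32) = −0.75 ln(0.68)
  = −0.75 × (-0.385662) = 0.289247 substitutions/site.

0.289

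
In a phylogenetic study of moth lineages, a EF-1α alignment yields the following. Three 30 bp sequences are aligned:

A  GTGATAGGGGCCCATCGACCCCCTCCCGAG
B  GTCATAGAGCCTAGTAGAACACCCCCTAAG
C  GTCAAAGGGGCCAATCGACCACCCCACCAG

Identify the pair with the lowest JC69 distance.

A and C

A–B: 12/30 differ, p = 0.400, d = 0.572.
A–C: 7/30 differ, p = 0.233, d = 0.280.
B–C: 10/30 differ, p = 0.333, d = 0.441.
The smallest distance is between A and C.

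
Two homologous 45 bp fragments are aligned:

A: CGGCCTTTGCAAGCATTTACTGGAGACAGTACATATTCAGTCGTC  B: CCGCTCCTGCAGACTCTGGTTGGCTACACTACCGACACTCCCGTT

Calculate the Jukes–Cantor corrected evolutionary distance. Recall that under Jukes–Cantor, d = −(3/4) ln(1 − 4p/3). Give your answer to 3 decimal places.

0.791

The sequences differ at 22 of 45 sites, so p = 22/45 ≈ 0.488889.
d = −(3/4) ln(1 − 4p/3) = −0.75 ln(1 − 0.651852) = −0.75 ln(0.348148)
  = −0.75 × (-1.055128) = 0.791346 substitutions/site.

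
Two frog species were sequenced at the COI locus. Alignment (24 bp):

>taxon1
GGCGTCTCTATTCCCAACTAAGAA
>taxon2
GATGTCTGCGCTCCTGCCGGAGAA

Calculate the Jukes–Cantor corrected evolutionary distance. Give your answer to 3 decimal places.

The sequences differ at 11 of 24 sites, so p = 11/24 ≈ 0.458333.
d = −(3/4) ln(1 − 4p/3) = −0.75 ln(1 − 0.611111) = −0.75 ln(0.388889)
  = −0.75 × (-0.944461) = 0.708346 substitutions/site.

0.708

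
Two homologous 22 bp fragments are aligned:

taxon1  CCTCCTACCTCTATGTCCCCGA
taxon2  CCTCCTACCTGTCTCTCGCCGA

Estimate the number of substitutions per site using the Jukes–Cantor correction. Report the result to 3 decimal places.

0.208

The sequences differ at 4 of 22 sites (11, 13, 15, 18), so p = 4/22 ≈ 0.181818.
d = −(3/4) ln(1 − 4p/3) = −0.75 ln(1 − 0.242424) = −0.75 ln(0.757576)
  = −0.75 × (-0.277631) = 0.208223 substitutions/site.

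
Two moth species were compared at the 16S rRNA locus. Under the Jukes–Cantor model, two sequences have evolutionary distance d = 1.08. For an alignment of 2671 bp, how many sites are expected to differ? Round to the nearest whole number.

Invert JC69: p = (3/4)(1 − e^(−4d/3)) = 0.75 × (1 − e^(-1.44)) = 0.75 × (1 − 0.236928) = 0.572304.
Expected differing sites = pL ≈ 0.572304 × 2671 = 1528.623984 ≈ 1529.

1529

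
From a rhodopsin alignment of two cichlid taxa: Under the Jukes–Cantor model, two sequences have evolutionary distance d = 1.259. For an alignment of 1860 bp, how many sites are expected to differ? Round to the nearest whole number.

Invert JC69: p = (3/4)(1 − e^(−4d/3)) = 0.75 × (1 − e^(-1.678667)) = 0.75 × (1 − 0.186623) = 0.610033.
Expected differing sites = pL ≈ 0.610033 × 1860 = 1134.66138 ≈ 1135.

1135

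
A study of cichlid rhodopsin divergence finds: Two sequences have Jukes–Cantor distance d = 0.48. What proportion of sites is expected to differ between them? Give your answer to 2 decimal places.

0.35

p = (3/4)(1 − e^(−4d/3)) = 0.75 × (1 − e^(-0.64)) = 0.75 × (1 − 0.527292) = 0.354531.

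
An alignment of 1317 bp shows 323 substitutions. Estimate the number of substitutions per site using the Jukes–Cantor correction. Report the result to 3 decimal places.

p = 323/1317 ≈ 0.245254.
d = −(3/4) ln(1 − 4p/3) = −0.75 ln(1 − 0.327005) = −0.75 ln(0.672995)
  = −0.75 × (-0.396017) = 0.297013 substitutions/site.

0.297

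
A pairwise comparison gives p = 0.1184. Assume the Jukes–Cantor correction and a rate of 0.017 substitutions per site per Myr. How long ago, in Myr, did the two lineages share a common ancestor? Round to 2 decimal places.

3.79

d = −(3/4) ln(1 − 4p/3) = −0.75 ln(1 − 0.157867) = −0.75 ln(0.842133)
  = −0.75 × (-0.171817) = 0.128863 substitutions/site.
Under a molecular clock d = 2μt, so t = d/(2μ) = 0.128863 / (2 × 0.017) = 3.79 Myr.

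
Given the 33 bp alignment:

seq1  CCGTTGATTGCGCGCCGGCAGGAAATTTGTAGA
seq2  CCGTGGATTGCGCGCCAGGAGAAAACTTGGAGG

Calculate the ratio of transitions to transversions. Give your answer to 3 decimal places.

1.333

Transitions are A↔G and C↔T; transversions are all other mismatches.
Transitions: 4. Transversions: 3.
R = 4/3 = 1.333333… ≈ 1.333 (to 3 d.p.).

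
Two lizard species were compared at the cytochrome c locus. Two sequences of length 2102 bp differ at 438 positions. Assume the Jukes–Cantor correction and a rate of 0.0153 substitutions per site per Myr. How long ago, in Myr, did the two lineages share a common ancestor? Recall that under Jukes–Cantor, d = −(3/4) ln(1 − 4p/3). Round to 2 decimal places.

7.98

p = 438/2102 ≈ 0.208373.
d = −(3/4) ln(1 − 4p/3) = −0.75 ln(1 − 0.277831) = −0.75 ln(0.722169)
  = −0.75 × (-0.325496) = 0.244122 substitutions/site.
Under a molecular clock d = 2μt, so t = d/(2μ) = 0.244122 / (2 × 0.0153) = 7.98 Myr.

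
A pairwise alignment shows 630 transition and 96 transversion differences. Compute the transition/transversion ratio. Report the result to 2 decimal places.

R = 630/96 = 6.5625 ≈ 6.56 (to 2 d.p.).

6.56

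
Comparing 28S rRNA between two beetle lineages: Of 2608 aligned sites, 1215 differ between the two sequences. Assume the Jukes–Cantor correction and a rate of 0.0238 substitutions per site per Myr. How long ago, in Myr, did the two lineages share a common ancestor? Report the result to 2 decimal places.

15.29

p = 1215/2608 ≈ 0.465874.
d = −(3/4) ln(1 − 4p/3) = −0.75 ln(1 − 0.621165) = −0.75 ln(0.378835)
  = −0.75 × (-0.970655) = 0.727991 substitutions/site.
Under a molecular clock d = 2μt, so t = d/(2μ) = 0.727991 / (2 × 0.0238) = 15.29 Myr.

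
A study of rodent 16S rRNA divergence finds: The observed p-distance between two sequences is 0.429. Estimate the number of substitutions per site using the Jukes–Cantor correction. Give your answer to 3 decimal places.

d = −(3/4) ln(1 − 4p/3) = −0.75 ln(1 − 0.572) = −0.75 ln(0.428)
  = −0.75 × (-0.848632) = 0.636474 substitutions/site.

0.636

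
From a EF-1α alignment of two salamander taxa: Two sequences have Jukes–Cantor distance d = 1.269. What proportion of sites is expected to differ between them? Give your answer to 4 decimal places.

0.6119

p = (3/4)(1 − e^(−4d/3)) = 0.75 × (1 − e^(-1.692)) = 0.75 × (1 − 0.184151) = 0.611887.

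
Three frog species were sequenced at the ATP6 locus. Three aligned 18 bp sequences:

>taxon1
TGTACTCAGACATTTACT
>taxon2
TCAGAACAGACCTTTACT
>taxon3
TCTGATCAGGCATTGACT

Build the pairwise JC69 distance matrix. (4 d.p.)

taxon1–taxon2: 6/18 sites differ → p ≈ 0.333333, d = −0.75 ln(1 − 0.444444) = 0.440839 ≈ 0.4408.
taxon1–taxon3: 5/18 sites differ → p ≈ 0.277778, d = −0.75 ln(1 − 0.370371) = 0.346968 ≈ 0.3470.
taxon2–taxon3: 5/18 sites differ → p ≈ 0.277778, d = −0.75 ln(1 − 0.370371) = 0.346968 ≈ 0.3470.

d(taxon1,taxon2) = 0.4408, d(taxon1,taxon3) = 0.3470, d(taxon2,taxon3) = 0.3470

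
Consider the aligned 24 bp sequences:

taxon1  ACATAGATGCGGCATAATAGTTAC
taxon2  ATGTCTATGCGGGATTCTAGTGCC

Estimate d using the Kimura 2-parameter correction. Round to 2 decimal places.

0.53

Of 24 sites, 2 differences are transitions and 7 are transversions, so P = 2/24 ≈ 0.083333 and Q = 7/24 ≈ 0.291667.
Under the Kimura two-parameter model, d = −½ ln(1 − 2P − Q) − ¼ ln(1 − 2Q).
1 − 2P − Q = 0.541667, giving −½ ln(0.541667) = 0.306552.
1 − 2Q = 0.416666, giving −¼ ln(0.416666) = 0.218868.
d = 0.306552 + 0.218868 = 0.525420.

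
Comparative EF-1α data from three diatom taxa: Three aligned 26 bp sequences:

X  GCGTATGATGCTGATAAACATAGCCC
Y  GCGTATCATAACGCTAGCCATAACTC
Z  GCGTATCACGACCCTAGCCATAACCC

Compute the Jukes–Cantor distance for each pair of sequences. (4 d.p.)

X–Y: 9/26 sites differ → p ≈ 0.346154, d = −0.75 ln(1 − 0.461539) = 0.464280 ≈ 0.4643.
X–Z: 9/26 sites differ → p ≈ 0.346154, d = −0.75 ln(1 − 0.461539) = 0.464280 ≈ 0.4643.
Y–Z: 4/26 sites differ → p ≈ 0.153846, d = −0.75 ln(1 − 0.205128) = 0.172181 ≈ 0.1722.

d(X,Y) = 0.4643, d(X,Z) = 0.4643, d(Y,Z) = 0.1722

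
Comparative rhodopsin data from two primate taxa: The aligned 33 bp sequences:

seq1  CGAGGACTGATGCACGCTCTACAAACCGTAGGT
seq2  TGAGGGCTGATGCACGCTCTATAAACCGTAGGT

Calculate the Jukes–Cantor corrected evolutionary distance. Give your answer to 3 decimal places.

0.097

The sequences differ at 3 of 33 sites (1, 6, 22), so p = 3/33 ≈ 0.090909.
d = −(3/4) ln(1 − 4p/3) = −0.75 ln(1 − 0.121212) = −0.75 ln(0.878788)
  = −0.75 × (-0.129212) = 0.096909 substitutions/site.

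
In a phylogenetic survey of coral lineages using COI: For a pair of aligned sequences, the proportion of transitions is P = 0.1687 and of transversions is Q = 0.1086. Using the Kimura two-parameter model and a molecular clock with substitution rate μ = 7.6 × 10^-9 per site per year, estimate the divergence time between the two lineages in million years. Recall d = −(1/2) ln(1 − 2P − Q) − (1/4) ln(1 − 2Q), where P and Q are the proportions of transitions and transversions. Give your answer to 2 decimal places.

23.45

Under the Kimura two-parameter model, d = −½ ln(1 − 2P − Q) − ¼ ln(1 − 2Q).
1 − 2P − Q = 0.554, giving −½ ln(0.554) = 0.295295.
1 − 2Q = 0.7828, giving −¼ ln(0.7828) = 0.061220.
d = 0.295295 + 0.061220 = 0.356515.
Under a molecular clock d = 2μt, so t = d/(2μ) = 0.356515 / (2 × 7.6 × 10^-9) = 23.45 million years.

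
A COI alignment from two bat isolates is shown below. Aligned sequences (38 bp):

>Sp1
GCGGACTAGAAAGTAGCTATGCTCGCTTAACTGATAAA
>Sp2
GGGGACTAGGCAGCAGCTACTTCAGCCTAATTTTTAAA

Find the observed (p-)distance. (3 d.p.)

0.342

The sequences differ at 13 of 38 positions.
p = 13/38 = 0.342105… ≈ 0.342 (to 3 d.p.).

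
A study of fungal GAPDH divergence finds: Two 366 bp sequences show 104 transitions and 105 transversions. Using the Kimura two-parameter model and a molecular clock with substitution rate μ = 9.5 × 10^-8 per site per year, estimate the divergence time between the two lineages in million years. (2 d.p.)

6.21

P = 104/366 ≈ 0.284153 and Q = 105/366 ≈ 0.286885.
Under the Kimura two-parameter model, d = −½ ln(1 − 2P − Q) − ¼ ln(1 − 2Q).
1 − 2P − Q = 0.144809, giving −½ ln(0.144809) = 0.966170.
1 − 2Q = 0.42623, giving −¼ ln(0.42623) = 0.213194.
d = 0.966170 + 0.213194 = 1.179364.
Under a molecular clock d = 2μt, so t = d/(2μ) = 1.179364 / (2 × 9.5 × 10^-8) = 6.21 million years.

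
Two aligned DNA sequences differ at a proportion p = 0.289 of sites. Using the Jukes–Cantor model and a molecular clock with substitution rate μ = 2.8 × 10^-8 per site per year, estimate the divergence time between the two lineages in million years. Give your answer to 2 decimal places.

6.52

d = −(3/4) ln(1 − 4p/3) = −0.75 ln(1 − 0.385333) = −0.75 ln(0.614667)
  = −0.75 × (-0.486675) = 0.365006 substitutions/site.
Under a molecular clock d = 2μt, so t = d/(2μ) = 0.365006 / (2 × 2.8 × 10^-8) = 6.52 million years.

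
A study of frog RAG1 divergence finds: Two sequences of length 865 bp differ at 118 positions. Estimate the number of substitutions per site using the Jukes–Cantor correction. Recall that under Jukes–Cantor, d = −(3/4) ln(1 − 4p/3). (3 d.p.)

0.151

p = 118/865 ≈ 0.136416.
d = −(3/4) ln(1 − 4p/3) = −0.75 ln(1 − 0.181888) = −0.75 ln(0.818112)
  = −0.75 × (-0.200756) = 0.150567 substitutions/site.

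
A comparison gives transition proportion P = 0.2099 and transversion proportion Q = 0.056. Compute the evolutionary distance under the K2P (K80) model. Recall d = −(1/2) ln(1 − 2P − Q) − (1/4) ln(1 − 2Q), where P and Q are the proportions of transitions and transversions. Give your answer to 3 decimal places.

Under the Kimura two-parameter model, d = −½ ln(1 − 2P − Q) − ¼ ln(1 − 2Q).
1 − 2P − Q = 0.5242, giving −½ ln(0.5242) = 0.322941.
1 − 2Q = 0.888, giving −¼ ln(0.888) = 0.029696.
d = 0.322941 + 0.029696 = 0.352637.

0.353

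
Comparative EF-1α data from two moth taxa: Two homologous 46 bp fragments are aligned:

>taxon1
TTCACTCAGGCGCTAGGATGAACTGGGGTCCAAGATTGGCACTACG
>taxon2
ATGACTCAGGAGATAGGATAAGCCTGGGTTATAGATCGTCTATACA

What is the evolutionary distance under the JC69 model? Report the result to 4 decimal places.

0.4674

The sequences differ at 16 of 46 sites, so p = 16/46 ≈ 0.347826.
d = −(3/4) ln(1 − 4p/3) = −0.75 ln(1 − 0.463768) = −0.75 ln(0.536232)
  = −0.75 × (-0.623188) = 0.467391 substitutions/site.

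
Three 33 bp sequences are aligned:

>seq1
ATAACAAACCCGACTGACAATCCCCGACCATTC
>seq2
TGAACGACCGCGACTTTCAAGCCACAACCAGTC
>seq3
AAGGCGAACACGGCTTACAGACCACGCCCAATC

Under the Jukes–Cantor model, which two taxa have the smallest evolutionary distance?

seq1 and seq2

seq1–seq2: 11/33 differ, p = 0.333, d = 0.441.
seq1–seq3: 12/33 differ, p = 0.364, d = 0.497.
seq2–seq3: 13/33 differ, p = 0.394, d = 0.559.
The smallest distance is between seq1 and seq2.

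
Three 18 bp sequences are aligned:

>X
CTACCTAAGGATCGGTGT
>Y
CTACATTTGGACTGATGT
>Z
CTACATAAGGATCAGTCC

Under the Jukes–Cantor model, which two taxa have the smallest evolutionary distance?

X and Z

X–Y: 6/18 differ, p = 0.333, d = 0.441.
X–Z: 4/18 differ, p = 0.222, d = 0.264.
Y–Z: 8/18 differ, p = 0.444, d = 0.673.
The smallest distance is between X and Z.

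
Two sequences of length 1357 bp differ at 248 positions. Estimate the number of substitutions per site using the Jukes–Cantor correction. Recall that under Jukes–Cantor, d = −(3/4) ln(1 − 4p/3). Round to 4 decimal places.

0.2095

p = 248/1357 ≈ 0.182756.
d = −(3/4) ln(1 − 4p/3) = −0.75 ln(1 − 0.243675) = −0.75 ln(0.756325)
  = −0.75 × (-0.279284) = 0.209463 substitutions/site.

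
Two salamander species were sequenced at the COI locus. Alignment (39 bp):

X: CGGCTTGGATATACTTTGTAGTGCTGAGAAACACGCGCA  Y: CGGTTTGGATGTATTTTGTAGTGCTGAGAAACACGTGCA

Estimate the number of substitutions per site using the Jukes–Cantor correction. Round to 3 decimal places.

The sequences differ at 4 of 39 sites (4, 11, 14, 36), so p = 4/39 ≈ 0.102564.
d = −(3/4) ln(1 − 4p/3) = −0.75 ln(1 − 0.136752) = −0.75 ln(0.863248)
  = −0.75 × (-0.147053) = 0.110290 substitutions/site.

0.110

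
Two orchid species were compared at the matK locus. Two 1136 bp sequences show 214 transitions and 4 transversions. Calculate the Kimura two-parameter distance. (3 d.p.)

P = 214/1136 ≈ 0.18838 and Q = 4/1136 ≈ 0.003521.
Under the Kimura two-parameter model, d = −½ ln(1 − 2P − Q) − ¼ ln(1 − 2Q).
1 − 2P − Q = 0.619719, giving −½ ln(0.619719) = 0.239245.
1 − 2Q = 0.992958, giving −¼ ln(0.992958) = 0.001767.
d = 0.239245 + 0.001767 = 0.241012.

0.241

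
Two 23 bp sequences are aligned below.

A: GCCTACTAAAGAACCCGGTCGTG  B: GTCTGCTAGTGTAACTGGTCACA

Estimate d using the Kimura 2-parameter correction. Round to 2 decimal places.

Of 23 sites, 7 differences are transitions and 3 are transversions, so P = 7/23 ≈ 0.304348 and Q = 3/23 ≈ 0.130435.
Under the Kimura two-parameter model, d = −½ ln(1 − 2P − Q) − ¼ ln(1 − 2Q).
1 − 2P − Q = 0.260869, giving −½ ln(0.260869) = 0.671868.
1 − 2Q = 0.73913, giving −¼ ln(0.73913) = 0.075570.
d = 0.671868 + 0.075570 = 0.747438.

0.75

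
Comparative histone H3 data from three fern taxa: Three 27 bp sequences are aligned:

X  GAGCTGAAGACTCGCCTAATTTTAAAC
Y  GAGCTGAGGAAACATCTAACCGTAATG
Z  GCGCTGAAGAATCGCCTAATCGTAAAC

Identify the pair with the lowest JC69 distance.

X–Y: 10/27 differ, p = 0.370, d = 0.511.
X–Z: 4/27 differ, p = 0.148, d = 0.165.
Y–Z: 8/27 differ, p = 0.296, d = 0.377.
The smallest distance is between X and Z.

X and Z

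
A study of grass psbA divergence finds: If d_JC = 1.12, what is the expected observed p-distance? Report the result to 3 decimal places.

p = (3/4)(1 − e^(−4d/3)) = 0.75 × (1 − e^(-1.493333)) = 0.75 × (1 − 0.224623) = 0.581533.

0.582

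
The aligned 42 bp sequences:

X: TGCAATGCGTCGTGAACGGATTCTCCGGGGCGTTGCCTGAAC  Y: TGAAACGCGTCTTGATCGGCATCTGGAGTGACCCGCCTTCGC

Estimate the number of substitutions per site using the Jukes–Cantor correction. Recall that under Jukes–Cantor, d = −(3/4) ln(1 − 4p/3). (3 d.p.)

0.582

The sequences differ at 17 of 42 sites, so p = 17/42 ≈ 0.404762.
d = −(3/4) ln(1 − 4p/3) = −0.75 ln(1 − 0.539683) = −0.75 ln(0.460317)
  = −0.75 × (-0.775840) = 0.581880 substitutions/site.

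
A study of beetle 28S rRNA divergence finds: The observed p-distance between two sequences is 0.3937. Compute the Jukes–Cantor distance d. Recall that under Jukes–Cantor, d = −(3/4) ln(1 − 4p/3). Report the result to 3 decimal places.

d = −(3/4) ln(1 − 4p/3) = −0.75 ln(1 − 0.524933) = −0.75 ln(0.475067)
  = −0.75 × (-0.744299) = 0.558224 substitutions/site.

0.558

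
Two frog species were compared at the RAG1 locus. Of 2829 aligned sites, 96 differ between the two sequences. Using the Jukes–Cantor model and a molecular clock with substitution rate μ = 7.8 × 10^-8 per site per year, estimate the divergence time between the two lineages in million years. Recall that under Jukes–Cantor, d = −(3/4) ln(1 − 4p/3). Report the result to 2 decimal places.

0.22

p = 96/2829 ≈ 0.033934.
d = −(3/4) ln(1 − 4p/3) = −0.75 ln(1 − 0.045245) = −0.75 ln(0.954755)
  = −0.75 × (-0.046301) = 0.034726 substitutions/site.
Under a molecular clock d = 2μt, so t = d/(2μ) = 0.034726 / (2 × 7.8 × 10^-8) = 0.22 million years.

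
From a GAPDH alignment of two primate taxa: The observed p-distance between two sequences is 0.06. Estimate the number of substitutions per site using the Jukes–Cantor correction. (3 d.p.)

d = −(3/4) ln(1 − 4p/3) = −0.75 ln(1 − 0.08) = −0.75 ln(0.92)
  = −0.75 × (-0.083382) = 0.062537 substitutions/site.

0.063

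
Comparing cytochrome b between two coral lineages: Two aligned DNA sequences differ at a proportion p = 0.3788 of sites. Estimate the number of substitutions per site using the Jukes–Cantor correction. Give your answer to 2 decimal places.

0.53

d = −(3/4) ln(1 − 4p/3) = −0.75 ln(1 − 0.505067) = −0.75 ln(0.494933)
  = −0.75 × (-0.703333) = 0.527500 substitutions/site.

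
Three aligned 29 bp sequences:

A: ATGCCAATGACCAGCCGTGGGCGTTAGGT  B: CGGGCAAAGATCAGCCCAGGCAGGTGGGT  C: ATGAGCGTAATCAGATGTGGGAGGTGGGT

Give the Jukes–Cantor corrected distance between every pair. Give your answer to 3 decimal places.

A–B: 11/29 sites differ → p ≈ 0.37931, d = −0.75 ln(1 − 0.505747) = 0.528531 ≈ 0.529.
A–C: 11/29 sites differ → p ≈ 0.37931, d = −0.75 ln(1 − 0.505747) = 0.528531 ≈ 0.529.
B–C: 13/29 sites differ → p ≈ 0.448276, d = −0.75 ln(1 − 0.597701) = 0.682920 ≈ 0.683.

d(A,B) = 0.529, d(A,C) = 0.529, d(B,C) = 0.683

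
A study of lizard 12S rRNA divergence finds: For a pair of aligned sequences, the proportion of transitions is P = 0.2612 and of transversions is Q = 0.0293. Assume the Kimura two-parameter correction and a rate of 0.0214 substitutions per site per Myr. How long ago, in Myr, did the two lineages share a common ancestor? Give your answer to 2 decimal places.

Under the Kimura two-parameter model, d = −½ ln(1 − 2P − Q) − ¼ ln(1 − 2Q).
1 − 2P − Q = 0.4483, giving −½ ln(0.4483) = 0.401146.
1 − 2Q = 0.9414, giving −¼ ln(0.9414) = 0.015097.
d = 0.401146 + 0.015097 = 0.416243.
Under a molecular clock d = 2μt, so t = d/(2μ) = 0.416243 / (2 × 0.0214) = 9.73 Myr.

9.73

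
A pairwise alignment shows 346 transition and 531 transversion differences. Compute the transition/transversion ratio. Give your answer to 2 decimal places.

0.65

R = 346/531 = 0.651600… ≈ 0.65 (to 2 d.p.).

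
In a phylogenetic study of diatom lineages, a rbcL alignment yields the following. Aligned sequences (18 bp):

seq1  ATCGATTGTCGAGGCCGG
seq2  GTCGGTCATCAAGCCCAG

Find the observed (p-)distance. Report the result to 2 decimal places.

The sequences differ at 7 of 18 positions (sites 1, 5, 7, 8, 11, 14, 17).
p = 7/18 = 0.388888… ≈ 0.39 (to 2 d.p.).

0.39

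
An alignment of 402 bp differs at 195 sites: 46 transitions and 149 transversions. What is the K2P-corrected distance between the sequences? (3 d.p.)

0.796

P = 46/402 ≈ 0.114428 and Q = 149/402 ≈ 0.370647.
Under the Kimura two-parameter model, d = −½ ln(1 − 2P − Q) − ¼ ln(1 − 2Q).
1 − 2P − Q = 0.400497, giving −½ ln(0.400497) = 0.457525.
1 − 2Q = 0.258706, giving −¼ ln(0.258706) = 0.338016.
d = 0.457525 + 0.338016 = 0.795541.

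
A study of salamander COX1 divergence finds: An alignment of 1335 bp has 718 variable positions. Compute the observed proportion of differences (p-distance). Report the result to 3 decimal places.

0.538

p = 718/1335 = 0.537827… ≈ 0.538 (to 3 d.p.).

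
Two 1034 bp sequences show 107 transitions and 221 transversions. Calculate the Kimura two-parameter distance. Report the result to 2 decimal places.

0.41

P = 107/1034 ≈ 0.103482 and Q = 221/1034 ≈ 0.213733.
Under the Kimura two-parameter model, d = −½ ln(1 − 2P − Q) − ¼ ln(1 − 2Q).
1 − 2P − Q = 0.579303, giving −½ ln(0.579303) = 0.272965.
1 − 2Q = 0.572534, giving −¼ ln(0.572534) = 0.139421.
d = 0.272965 + 0.139421 = 0.412386.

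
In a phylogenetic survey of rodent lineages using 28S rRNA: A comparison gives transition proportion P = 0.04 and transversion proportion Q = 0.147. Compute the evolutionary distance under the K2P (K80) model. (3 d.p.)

0.216

Under the Kimura two-parameter model, d = −½ ln(1 − 2P − Q) − ¼ ln(1 − 2Q).
1 − 2P − Q = 0.773, giving −½ ln(0.773) = 0.128738.
1 − 2Q = 0.706, giving −¼ ln(0.706) = 0.087035.
d = 0.128738 + 0.087035 = 0.215773.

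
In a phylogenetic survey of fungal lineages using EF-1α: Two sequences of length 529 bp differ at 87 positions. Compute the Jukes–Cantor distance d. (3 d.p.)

p = 87/529 ≈ 0.164461.
d = −(3/4) ln(1 − 4p/3) = −0.75 ln(1 − 0.219281) = −0.75 ln(0.780719)
  = −0.75 × (-0.247540) = 0.185655 substitutions/site.

0.186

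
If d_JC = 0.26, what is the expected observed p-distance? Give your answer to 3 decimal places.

0.220

p = (3/4)(1 − e^(−4d/3)) = 0.75 × (1 − e^(-0.346667)) = 0.75 × (1 − 0.707041) = 0.219719.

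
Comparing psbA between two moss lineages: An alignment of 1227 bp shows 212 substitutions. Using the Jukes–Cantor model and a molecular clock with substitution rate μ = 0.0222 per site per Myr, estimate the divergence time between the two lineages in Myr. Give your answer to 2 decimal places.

p = 212/1227 ≈ 0.172779.
d = −(3/4) ln(1 − 4p/3) = −0.75 ln(1 − 0.230372) = −0.75 ln(0.769628)
  = −0.75 × (-0.261848) = 0.196386 substitutions/site.
Under a molecular clock d = 2μt, so t = d/(2μ) = 0.196386 / (2 × 0.0222) = 4.42 Myr.

4.42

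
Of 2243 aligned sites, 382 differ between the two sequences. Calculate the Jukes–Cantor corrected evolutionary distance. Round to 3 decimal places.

0.193

p = 382/2243 ≈ 0.170308.
d = −(3/4) ln(1 − 4p/3) = −0.75 ln(1 − 0.227077) = −0.75 ln(0.772923)
  = −0.75 × (-0.257576) = 0.193182 substitutions/site.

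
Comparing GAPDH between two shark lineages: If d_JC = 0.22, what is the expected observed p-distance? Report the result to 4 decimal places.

p = (3/4)(1 − e^(−4d/3)) = 0.75 × (1 − e^(-0.293333)) = 0.75 × (1 − 0.745774) = 0.190670.

0.1907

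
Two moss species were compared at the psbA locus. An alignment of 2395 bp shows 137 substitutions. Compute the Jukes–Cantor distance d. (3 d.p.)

0.060

p = 137/2395 ≈ 0.057203.
d = −(3/4) ln(1 − 4p/3) = −0.75 ln(1 − 0.076271) = −0.75 ln(0.923729)
  = −0.75 × (-0.079337) = 0.059503 substitutions/site.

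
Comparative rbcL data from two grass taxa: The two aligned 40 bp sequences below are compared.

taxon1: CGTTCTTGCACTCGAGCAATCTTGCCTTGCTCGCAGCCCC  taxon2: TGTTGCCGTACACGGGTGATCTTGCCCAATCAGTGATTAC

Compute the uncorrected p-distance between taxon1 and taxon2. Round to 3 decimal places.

0.525

The sequences differ at 21 of 40 positions.
p = 21/40 = 0.525.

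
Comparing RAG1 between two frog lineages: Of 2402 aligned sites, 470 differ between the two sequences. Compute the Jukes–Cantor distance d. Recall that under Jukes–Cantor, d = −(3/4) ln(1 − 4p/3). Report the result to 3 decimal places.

0.227

p = 470/2402 ≈ 0.19567.
d = −(3/4) ln(1 − 4p/3) = −0.75 ln(1 − 0.260893) = −0.75 ln(0.739107)
  = −0.75 × (-0.302313) = 0.226735 substitutions/site.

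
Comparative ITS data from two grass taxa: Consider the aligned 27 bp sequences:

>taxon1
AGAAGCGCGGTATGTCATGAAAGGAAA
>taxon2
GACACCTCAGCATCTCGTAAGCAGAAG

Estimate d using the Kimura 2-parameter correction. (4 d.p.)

Of 27 sites, 9 differences are transitions and 5 are transversions, so P = 9/27 ≈ 0.333333 and Q = 5/27 ≈ 0.185185.
Under the Kimura two-parameter model, d = −½ ln(1 − 2P − Q) − ¼ ln(1 − 2Q).
1 − 2P − Q = 0.148149, giving −½ ln(0.148149) = 0.954768.
1 − 2Q = 0.62963, giving −¼ ln(0.62963) = 0.115656.
d = 0.954768 + 0.115656 = 1.070424.

1.0704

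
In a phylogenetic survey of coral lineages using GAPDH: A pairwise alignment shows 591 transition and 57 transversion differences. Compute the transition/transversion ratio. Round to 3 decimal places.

R = 591/57 = 10.368421… ≈ 10.368 (to 3 d.p.).

10.368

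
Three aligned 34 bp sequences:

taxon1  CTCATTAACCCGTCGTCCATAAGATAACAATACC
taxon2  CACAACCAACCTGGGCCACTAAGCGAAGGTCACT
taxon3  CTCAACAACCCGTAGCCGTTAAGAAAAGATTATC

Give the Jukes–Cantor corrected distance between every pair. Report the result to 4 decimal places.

taxon1–taxon2: 18/34 sites differ → p ≈ 0.529412, d = −0.75 ln(1 − 0.705883) = 0.917833 ≈ 0.9178.
taxon1–taxon3: 10/34 sites differ → p ≈ 0.294118, d = −0.75 ln(1 − 0.392157) = 0.373379 ≈ 0.3734.
taxon2–taxon3: 14/34 sites differ → p ≈ 0.411765, d = −0.75 ln(1 − 0.54902) = 0.597249 ≈ 0.5972.

d(taxon1,taxon2) = 0.9178, d(taxon1,taxon3) = 0.3734, d(taxon2,taxon3) = 0.5972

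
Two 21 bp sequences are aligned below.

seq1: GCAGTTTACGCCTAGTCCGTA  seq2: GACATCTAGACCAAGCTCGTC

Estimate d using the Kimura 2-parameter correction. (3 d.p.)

0.788

Of 21 sites, 5 differences are transitions and 5 are transversions, so P = 5/21 ≈ 0.238095 and Q = 5/21 ≈ 0.238095.
Under the Kimura two-parameter model, d = −½ ln(1 − 2P − Q) − ¼ ln(1 − 2Q).
1 − 2P − Q = 0.285715, giving −½ ln(0.285715) = 0.626380.
1 − 2Q = 0.52381, giving −¼ ln(0.52381) = 0.161657.
d = 0.626380 + 0.161657 = 0.788037.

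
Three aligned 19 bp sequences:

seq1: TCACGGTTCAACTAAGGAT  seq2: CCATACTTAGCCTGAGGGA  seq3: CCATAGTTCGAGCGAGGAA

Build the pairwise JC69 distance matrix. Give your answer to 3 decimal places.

seq1–seq2: 10/19 sites differ → p ≈ 0.526316, d = −0.75 ln(1 − 0.701755) = 0.907380 ≈ 0.907.
seq1–seq3: 8/19 sites differ → p ≈ 0.421053, d = −0.75 ln(1 − 0.561404) = 0.618132 ≈ 0.618.
seq2–seq3: 6/19 sites differ → p ≈ 0.315789, d = −0.75 ln(1 − 0.421052) = 0.409907 ≈ 0.410.

d(seq1,seq2) = 0.907, d(seq1,seq3) = 0.618, d(seq2,seq3) = 0.410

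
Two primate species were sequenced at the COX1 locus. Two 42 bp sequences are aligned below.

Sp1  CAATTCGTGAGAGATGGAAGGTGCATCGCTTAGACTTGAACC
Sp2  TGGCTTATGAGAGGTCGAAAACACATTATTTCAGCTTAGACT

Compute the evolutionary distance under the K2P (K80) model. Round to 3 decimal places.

Of 42 sites, 19 differences are transitions and 2 are transversions, so P = 19/42 ≈ 0.452381 and Q = 2/42 ≈ 0.047619.
Under the Kimura two-parameter model, d = −½ ln(1 − 2P − Q) − ¼ ln(1 − 2Q).
1 − 2P − Q = 0.047619, giving −½ ln(0.047619) = 1.522262.
1 − 2Q = 0.904762, giving −¼ ln(0.904762) = 0.025021.
d = 1.522262 + 0.025021 = 1.547283.

1.547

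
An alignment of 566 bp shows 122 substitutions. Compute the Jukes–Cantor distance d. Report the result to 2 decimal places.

p = 122/566 ≈ 0.215548.
d = −(3/4) ln(1 − 4p/3) = −0.75 ln(1 − 0.287397) = −0.75 ln(0.712603)
  = −0.75 × (-0.338831) = 0.254123 substitutions/site.

0.25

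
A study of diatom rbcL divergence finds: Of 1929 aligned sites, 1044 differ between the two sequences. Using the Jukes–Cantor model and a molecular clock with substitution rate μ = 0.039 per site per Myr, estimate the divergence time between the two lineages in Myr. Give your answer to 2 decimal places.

12.30

p = 1044/1929 ≈ 0.541213.
d = −(3/4) ln(1 − 4p/3) = −0.75 ln(1 − 0.721617) = −0.75 ln(0.278383)
  = −0.75 × (-1.278757) = 0.959068 substitutions/site.
Under a molecular clock d = 2μt, so t = d/(2μ) = 0.959068 / (2 × 0.039) = 12.30 Myr.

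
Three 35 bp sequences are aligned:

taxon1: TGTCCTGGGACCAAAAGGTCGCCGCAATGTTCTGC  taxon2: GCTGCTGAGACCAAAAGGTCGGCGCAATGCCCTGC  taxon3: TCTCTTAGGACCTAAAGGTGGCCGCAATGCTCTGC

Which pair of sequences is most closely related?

taxon1–taxon2: 7/35 differ, p = 0.200, d = 0.233.
taxon1–taxon3: 6/35 differ, p = 0.171, d = 0.195.
taxon2–taxon3: 9/35 differ, p = 0.257, d = 0.315.
The smallest distance is between taxon1 and taxon3.

taxon1 and taxon3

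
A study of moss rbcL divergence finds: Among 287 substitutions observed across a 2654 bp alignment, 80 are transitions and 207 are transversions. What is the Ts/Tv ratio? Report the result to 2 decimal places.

0.39

R = 80/207 = 0.386473… ≈ 0.39 (to 2 d.p.).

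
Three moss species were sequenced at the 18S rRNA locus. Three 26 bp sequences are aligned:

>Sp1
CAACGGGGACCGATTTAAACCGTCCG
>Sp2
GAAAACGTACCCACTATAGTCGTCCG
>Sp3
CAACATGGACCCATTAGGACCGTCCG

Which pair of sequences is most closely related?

Sp1 and Sp3

Sp1–Sp2: 11/26 differ, p = 0.423, d = 0.623.
Sp1–Sp3: 6/26 differ, p = 0.231, d = 0.276.
Sp2–Sp3: 9/26 differ, p = 0.346, d = 0.464.
The smallest distance is between Sp1 and Sp3.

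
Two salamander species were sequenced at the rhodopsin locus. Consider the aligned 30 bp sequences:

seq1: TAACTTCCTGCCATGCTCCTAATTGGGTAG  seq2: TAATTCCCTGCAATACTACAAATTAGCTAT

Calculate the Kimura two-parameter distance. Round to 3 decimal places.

0.385

Of 30 sites, 4 differences are transitions and 5 are transversions, so P = 4/30 ≈ 0.133333 and Q = 5/30 ≈ 0.166667.
Under the Kimura two-parameter model, d = −½ ln(1 − 2P − Q) − ¼ ln(1 − 2Q).
1 − 2P − Q = 0.566667, giving −½ ln(0.566667) = 0.283992.
1 − 2Q = 0.666666, giving −¼ ln(0.666666) = 0.101367.
d = 0.283992 + 0.101367 = 0.385359.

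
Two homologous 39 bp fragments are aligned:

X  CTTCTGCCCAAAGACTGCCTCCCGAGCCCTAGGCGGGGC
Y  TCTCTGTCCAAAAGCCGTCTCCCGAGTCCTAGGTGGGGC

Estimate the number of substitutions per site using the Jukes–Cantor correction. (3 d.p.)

The sequences differ at 9 of 39 sites (1, 2, 7, 13, 14, 16, 18, 27, 34), so p = 9/39 ≈ 0.230769.
d = −(3/4) ln(1 − 4p/3) = −0.75 ln(1 − 0.307692) = −0.75 ln(0.692308)
  = −0.75 × (-0.367724) = 0.275793 substitutions/site.

0.276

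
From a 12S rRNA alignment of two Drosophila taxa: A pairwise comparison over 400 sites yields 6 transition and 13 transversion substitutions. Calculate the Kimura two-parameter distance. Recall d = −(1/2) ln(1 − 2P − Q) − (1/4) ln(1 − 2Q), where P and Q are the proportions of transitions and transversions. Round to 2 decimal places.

P = 6/400 = 0.015 and Q = 13/400 = 0.0325.
Under the Kimura two-parameter model, d = −½ ln(1 − 2P − Q) − ¼ ln(1 − 2Q).
1 − 2P − Q = 0.9375, giving −½ ln(0.9375) = 0.032269.
1 − 2Q = 0.935, giving −¼ ln(0.935) = 0.016802.
d = 0.032269 + 0.016802 = 0.049071.

0.05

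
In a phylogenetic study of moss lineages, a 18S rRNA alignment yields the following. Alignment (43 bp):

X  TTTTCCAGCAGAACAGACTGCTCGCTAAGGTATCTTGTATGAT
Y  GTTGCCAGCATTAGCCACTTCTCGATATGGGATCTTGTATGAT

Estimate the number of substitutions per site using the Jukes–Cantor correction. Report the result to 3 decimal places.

The sequences differ at 11 of 43 sites, so p = 11/43 ≈ 0.255814.
d = −(3/4) ln(1 − 4p/3) = −0.75 ln(1 − 0.341085) = −0.75 ln(0.658915)
  = −0.75 × (-0.417161) = 0.312871 substitutions/site.

0.313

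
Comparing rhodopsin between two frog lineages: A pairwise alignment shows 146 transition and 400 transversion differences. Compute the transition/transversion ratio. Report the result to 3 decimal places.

0.365

R = 146/400 = 0.365.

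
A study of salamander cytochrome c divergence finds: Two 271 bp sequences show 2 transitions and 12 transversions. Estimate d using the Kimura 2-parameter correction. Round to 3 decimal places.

P = 2/271 ≈ 0.00738 and Q = 12/271 ≈ 0.04428.
Under the Kimura two-parameter model, d = −½ ln(1 − 2P − Q) − ¼ ln(1 − 2Q).
1 − 2P − Q = 0.94096, giving −½ ln(0.94096) = 0.030427.
1 − 2Q = 0.91144, giving −¼ ln(0.91144) = 0.023182.
d = 0.030427 + 0.023182 = 0.053609.

0.054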